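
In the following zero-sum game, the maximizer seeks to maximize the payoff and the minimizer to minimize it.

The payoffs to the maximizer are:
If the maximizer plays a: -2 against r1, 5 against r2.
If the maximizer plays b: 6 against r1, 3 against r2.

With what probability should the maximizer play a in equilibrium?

3/10

Row minima are -2 and 3, so the maximizer's maximin is 3; column maxima are 6 and 5, so the minimizer's minimax is 5. These differ, so the equilibrium is in mixed strategies.
Let the maximizer play a with probability p. The minimizer is indifferent when −2p + 6(1−p) = 5p + 3(1−p), giving p = 3/10.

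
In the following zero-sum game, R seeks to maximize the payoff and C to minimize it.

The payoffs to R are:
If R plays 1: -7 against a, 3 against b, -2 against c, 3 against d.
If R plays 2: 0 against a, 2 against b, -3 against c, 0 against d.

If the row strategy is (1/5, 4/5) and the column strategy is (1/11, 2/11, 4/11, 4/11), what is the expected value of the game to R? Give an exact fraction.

Against (1/11, 2/11, 4/11, 4/11), each row's expected payoff is 1: 3/11; 2: -8/11.
Taking the (1/5, 4/5)-weighted average: (1/5)·(3/11) + (4/5)·(-8/11) = -29/55.

-29/55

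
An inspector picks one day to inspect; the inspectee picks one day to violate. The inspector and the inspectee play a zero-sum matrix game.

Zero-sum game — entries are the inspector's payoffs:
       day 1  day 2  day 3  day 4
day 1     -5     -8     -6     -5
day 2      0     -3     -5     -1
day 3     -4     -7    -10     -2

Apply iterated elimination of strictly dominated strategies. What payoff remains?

Row day 3 is strictly dominated by row day 2 (0>-4, -3>-7, -5>-10, -1>-2); eliminate day 3.
Row day 1 is strictly dominated by row day 2 (0>-5, -3>-8, -5>-6, -1>-5); eliminate day 1.
Column day 1 is strictly dominated by day 2 for the inspectee (-3<0); eliminate day 1.
Column day 4 is strictly dominated by day 2 for the inspectee (-3<-1); eliminate day 4.
Column day 2 is strictly dominated by day 3 for the inspectee (-5<-3); eliminate day 2.
Only (day 2, day 3) remains, with payoff -5.

-5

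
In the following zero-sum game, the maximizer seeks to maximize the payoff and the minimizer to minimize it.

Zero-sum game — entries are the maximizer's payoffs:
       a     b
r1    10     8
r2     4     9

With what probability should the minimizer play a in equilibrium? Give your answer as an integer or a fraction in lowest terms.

1/7

Row minima are 8 and 4, so the maximizer's maximin is 8; column maxima are 10 and 9, so the minimizer's minimax is 9. These differ, so the equilibrium is in mixed strategies.
Let the minimizer play a with probability q. The maximizer is indifferent when 10q + 8(1−q) = 4q + 9(1−q), giving q = 1/7.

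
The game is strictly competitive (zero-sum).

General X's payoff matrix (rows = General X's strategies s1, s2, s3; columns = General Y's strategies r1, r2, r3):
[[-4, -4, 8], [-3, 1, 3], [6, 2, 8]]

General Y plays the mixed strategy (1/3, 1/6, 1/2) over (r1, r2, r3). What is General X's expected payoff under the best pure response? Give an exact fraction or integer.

19/3

s1: (-4)·(1/3) + (-4)·(1/6) + (8)·(1/2) = 2.
s2: (-3)·(1/3) + (1)·(1/6) + (3)·(1/2) = 2/3.
s3: (6)·(1/3) + (2)·(1/6) + (8)·(1/2) = 19/3.
The best pure response is s3 with expected payoff 19/3.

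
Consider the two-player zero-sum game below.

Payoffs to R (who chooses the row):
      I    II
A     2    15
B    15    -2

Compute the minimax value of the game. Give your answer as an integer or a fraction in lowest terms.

Row minima are 2 and -2, so R's maximin is 2; column maxima are 15 and 15, so C's minimax is 15. These differ, so the equilibrium is in mixed strategies.
Let R play A with probability p. C is indifferent when 2p + 15(1−p) = 15p − 2(1−p), giving p = 17/30.
Let C play I with probability q. R is indifferent when 2q + 15(1−q) = 15q − 2(1−q), giving q = 17/30.
The value is 2·(17/30) + (15)·(13/30) = 229/30.

229/30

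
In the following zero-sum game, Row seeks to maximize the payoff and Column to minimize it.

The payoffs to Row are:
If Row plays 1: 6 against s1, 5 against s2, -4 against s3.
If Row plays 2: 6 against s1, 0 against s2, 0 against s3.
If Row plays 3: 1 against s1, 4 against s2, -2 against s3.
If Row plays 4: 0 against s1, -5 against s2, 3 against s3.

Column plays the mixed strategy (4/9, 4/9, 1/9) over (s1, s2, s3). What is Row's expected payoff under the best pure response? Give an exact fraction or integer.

1: (6)·(4/9) + (5)·(4/9) + (-4)·(1/9) = 40/9.
2: (6)·(4/9) + (0)·(4/9) + (0)·(1/9) = 8/3.
3: (1)·(4/9) + (4)·(4/9) + (-2)·(1/9) = 2.
4: (0)·(4/9) + (-5)·(4/9) + (3)·(1/9) = -17/9.
The best pure response is 1 with expected payoff 40/9.

40/9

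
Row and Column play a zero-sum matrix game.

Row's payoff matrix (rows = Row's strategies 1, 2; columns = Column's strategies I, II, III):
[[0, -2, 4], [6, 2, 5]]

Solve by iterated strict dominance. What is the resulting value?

2

Row 1 is strictly dominated by row 2 (6>0, 2>-2, 5>4); eliminate 1.
Column III is strictly dominated by II for Column (2<5); eliminate III.
Column I is strictly dominated by II for Column (2<6); eliminate I.
Only (2, II) remains, with payoff 2.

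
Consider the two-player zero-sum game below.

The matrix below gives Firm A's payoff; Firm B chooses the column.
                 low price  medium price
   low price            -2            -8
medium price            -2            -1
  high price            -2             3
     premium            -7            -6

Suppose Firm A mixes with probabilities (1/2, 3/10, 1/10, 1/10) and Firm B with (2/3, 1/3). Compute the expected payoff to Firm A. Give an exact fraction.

-16/5

Against (2/3, 1/3), each row's expected payoff is low price: -4; medium price: -5/3; high price: -1/3; premium: -20/3.
Taking the (1/2, 3/10, 1/10, 1/10)-weighted average: (1/2)·(-4) + (3/10)·(-5/3) + (1/10)·(-1/3) + (1/10)·(-20/3) = -16/5.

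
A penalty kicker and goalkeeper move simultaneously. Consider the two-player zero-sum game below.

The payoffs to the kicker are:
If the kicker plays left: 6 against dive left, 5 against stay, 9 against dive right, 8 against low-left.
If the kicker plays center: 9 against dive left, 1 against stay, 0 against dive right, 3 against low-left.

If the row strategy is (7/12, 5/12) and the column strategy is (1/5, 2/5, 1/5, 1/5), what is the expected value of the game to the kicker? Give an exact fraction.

Against (1/5, 2/5, 1/5, 1/5), each row's expected payoff is left: 33/5; center: 14/5.
Taking the (7/12, 5/12)-weighted average: (7/12)·(33/5) + (5/12)·(14/5) = 301/60.

301/60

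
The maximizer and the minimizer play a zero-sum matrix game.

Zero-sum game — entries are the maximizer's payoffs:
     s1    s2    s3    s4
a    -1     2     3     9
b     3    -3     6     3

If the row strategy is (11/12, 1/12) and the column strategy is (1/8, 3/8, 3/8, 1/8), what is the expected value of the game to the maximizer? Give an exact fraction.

Against (1/8, 3/8, 3/8, 1/8), each row's expected payoff is a: 23/8; b: 15/8.
Taking the (11/12, 1/12)-weighted average: (11/12)·(23/8) + (1/12)·(15/8) = 67/24.

67/24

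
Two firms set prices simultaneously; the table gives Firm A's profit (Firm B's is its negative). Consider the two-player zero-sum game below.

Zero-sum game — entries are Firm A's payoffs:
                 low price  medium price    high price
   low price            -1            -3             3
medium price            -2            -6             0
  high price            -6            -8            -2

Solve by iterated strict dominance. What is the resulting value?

-3

Column low price is strictly dominated by medium price for Firm B (-3<-1, -6<-2, -8<-6); eliminate low price.
Row medium price is strictly dominated by row low price (-3>-6, 3>0); eliminate medium price.
Column high price is strictly dominated by medium price for Firm B (-3<3, -8<-2); eliminate high price.
Row high price is strictly dominated by row low price (-3>-8); eliminate high price.
Only (low price, medium price) remains, with payoff -3.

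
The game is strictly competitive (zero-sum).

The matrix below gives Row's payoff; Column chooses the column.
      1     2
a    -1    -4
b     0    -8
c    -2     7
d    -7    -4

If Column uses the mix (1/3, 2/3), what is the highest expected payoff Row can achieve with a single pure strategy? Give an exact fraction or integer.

4

a: (-1)·(1/3) + (-4)·(2/3) = -3.
b: (0)·(1/3) + (-8)·(2/3) = -16/3.
c: (-2)·(1/3) + (7)·(2/3) = 4.
d: (-7)·(1/3) + (-4)·(2/3) = -5.
The best pure response is c with expected payoff 4.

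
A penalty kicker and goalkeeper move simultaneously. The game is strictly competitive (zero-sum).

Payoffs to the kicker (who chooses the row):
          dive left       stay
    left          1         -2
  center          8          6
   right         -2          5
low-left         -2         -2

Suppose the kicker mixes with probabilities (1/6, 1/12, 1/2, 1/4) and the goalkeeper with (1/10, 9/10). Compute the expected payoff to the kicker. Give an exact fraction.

Against (1/10, 9/10), each row's expected payoff is left: -17/10; center: 31/5; right: 43/10; low-left: -2.
Taking the (1/6, 1/12, 1/2, 1/4)-weighted average: (1/6)·(-17/10) + (1/12)·(31/5) + (1/2)·(43/10) + (1/4)·(-2) = 113/60.

113/60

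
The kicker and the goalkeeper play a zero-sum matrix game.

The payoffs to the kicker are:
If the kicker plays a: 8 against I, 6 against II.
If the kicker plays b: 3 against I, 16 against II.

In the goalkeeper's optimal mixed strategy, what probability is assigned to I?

2/3

Row minima are 6 and 3, so the kicker's maximin is 6; column maxima are 8 and 16, so the goalkeeper's minimax is 8. These differ, so the equilibrium is in mixed strategies.
Let the goalkeeper play I with probability q. The kicker is indifferent when 8q + 6(1−q) = 3q + 16(1−q), giving q = 2/3.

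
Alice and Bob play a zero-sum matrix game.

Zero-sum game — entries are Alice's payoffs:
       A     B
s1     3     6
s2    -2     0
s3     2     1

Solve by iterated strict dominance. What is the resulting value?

Row s3 is strictly dominated by row s1 (3>2, 6>1); eliminate s3.
Row s2 is strictly dominated by row s1 (3>-2, 6>0); eliminate s2.
Column B is strictly dominated by A for Bob (3<6); eliminate B.
Only (s1, A) remains, with payoff 3.

3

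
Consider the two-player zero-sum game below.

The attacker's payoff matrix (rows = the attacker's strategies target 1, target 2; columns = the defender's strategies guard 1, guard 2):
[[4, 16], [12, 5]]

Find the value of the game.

172/19

Row minima are 4 and 5, so the attacker's maximin is 5; column maxima are 12 and 16, so the defender's minimax is 12. These differ, so the equilibrium is in mixed strategies.
Let the attacker play target 1 with probability p. The defender is indifferent when 4p + 12(1−p) = 16p + 5(1−p), giving p = 7/19.
Let the defender play guard 1 with probability q. The attacker is indifferent when 4q + 16(1−q) = 12q + 5(1−q), giving q = 11/19.
The value is 4·(11/19) + (16)·(8/19) = 172/19.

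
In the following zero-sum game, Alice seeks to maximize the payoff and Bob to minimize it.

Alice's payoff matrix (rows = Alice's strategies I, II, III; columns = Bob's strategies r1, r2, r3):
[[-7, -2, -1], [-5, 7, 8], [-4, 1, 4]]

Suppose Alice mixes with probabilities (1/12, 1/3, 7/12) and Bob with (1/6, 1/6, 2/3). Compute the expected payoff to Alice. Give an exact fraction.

Against (1/6, 1/6, 2/3), each row's expected payoff is I: -13/6; II: 17/3; III: 13/6.
Taking the (1/12, 1/3, 7/12)-weighted average: (1/12)·(-13/6) + (1/3)·(17/3) + (7/12)·(13/6) = 107/36.

107/36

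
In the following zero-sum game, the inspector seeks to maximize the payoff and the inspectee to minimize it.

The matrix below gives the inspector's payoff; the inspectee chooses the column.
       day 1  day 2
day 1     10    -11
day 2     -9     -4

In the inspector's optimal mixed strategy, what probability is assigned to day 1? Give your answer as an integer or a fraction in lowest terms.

Row minima are -11 and -9, so the inspector's maximin is -9; column maxima are 10 and -4, so the inspectee's minimax is -4. These differ, so the equilibrium is in mixed strategies.
Let the inspector play day 1 with probability p. The inspectee is indifferent when 10p − 9(1−p) = −11p − 4(1−p), giving p = 5/26.

5/26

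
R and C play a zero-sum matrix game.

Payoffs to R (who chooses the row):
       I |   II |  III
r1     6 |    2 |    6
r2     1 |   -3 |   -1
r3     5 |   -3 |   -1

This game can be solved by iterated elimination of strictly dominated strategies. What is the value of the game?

Column I is strictly dominated by II for C (2<6, -3<1, -3<5); eliminate I.
Column III is strictly dominated by II for C (2<6, -3<-1, -3<-1); eliminate III.
Row r2 is strictly dominated by row r1 (2>-3); eliminate r2.
Row r3 is strictly dominated by row r1 (2>-3); eliminate r3.
Only (r1, II) remains, with payoff 2.

2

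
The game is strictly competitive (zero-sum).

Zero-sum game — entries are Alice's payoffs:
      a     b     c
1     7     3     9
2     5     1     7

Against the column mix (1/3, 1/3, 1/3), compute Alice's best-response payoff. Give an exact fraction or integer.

1: (7)·(1/3) + (3)·(1/3) + (9)·(1/3) = 19/3.
2: (5)·(1/3) + (1)·(1/3) + (7)·(1/3) = 13/3.
The best pure response is 1 with expected payoff 19/3.

19/3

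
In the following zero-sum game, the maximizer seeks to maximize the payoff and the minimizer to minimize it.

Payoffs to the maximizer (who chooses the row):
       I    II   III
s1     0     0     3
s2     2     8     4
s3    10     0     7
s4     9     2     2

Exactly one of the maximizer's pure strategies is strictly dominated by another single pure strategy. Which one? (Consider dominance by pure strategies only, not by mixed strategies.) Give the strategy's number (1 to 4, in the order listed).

1

Compare s1 with s2: 2 > 0, 8 > 0, 4 > 3.
So s2 strictly dominates s1 for the maximizer; s1 is strictly dominated.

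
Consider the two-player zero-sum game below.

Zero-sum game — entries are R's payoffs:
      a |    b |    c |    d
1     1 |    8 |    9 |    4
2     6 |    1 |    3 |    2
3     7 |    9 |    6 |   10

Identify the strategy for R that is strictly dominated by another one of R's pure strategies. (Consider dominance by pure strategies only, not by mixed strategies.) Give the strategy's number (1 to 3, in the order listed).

2

Compare 2 with 3: 7 > 6, 9 > 1, 6 > 3, 10 > 2.
So 3 strictly dominates 2 for R; 2 is strictly dominated.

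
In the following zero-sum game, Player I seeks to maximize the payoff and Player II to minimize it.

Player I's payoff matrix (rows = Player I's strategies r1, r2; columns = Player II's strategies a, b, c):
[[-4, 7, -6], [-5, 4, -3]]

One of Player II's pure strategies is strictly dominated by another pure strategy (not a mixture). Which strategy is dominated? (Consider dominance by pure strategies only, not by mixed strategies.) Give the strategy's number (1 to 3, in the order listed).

Player II prefers columns that give Player I less. Compare b with a: -4 < 7, -5 < 4.
So a strictly dominates b for Player II; b is strictly dominated.

2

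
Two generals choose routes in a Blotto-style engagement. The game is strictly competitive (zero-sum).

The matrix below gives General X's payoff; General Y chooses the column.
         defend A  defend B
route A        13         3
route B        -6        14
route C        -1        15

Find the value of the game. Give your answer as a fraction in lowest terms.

Row route B is strictly dominated by row route C, so General X never plays it.
The remaining 2×2 game on (route A, route C) × (defend A, defend B) has no saddle point. Let General X play route A with probability p; indifference gives 13p − (1−p) = 3p + 15(1−p), so p = 8/13.
Similarly General Y's optimal q on defend A is 6/13, and the value is 13·(6/13) + (3)·(7/13) = 99/13.

99/13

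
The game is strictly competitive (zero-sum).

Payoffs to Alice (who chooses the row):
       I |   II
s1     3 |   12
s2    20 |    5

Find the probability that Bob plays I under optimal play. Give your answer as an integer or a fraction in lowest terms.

Row minima are 3 and 5, so Alice's maximin is 5; column maxima are 20 and 12, so Bob's minimax is 12. These differ, so the equilibrium is in mixed strategies.
Let Bob play I with probability q. Alice is indifferent when 3q + 12(1−q) = 20q + 5(1−q), giving q = 7/24.

7/24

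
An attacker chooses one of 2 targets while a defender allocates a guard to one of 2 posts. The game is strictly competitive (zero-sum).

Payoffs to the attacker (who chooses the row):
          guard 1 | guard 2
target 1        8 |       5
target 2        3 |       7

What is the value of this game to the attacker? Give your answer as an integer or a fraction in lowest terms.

Row minima are 5 and 3, so the attacker's maximin is 5; column maxima are 8 and 7, so the defender's minimax is 7. These differ, so the equilibrium is in mixed strategies.
Let the attacker play target 1 with probability p. The defender is indifferent when 8p + 3(1−p) = 5p + 7(1−p), giving p = 4/7.
Let the defender play guard 1 with probability q. The attacker is indifferent when 8q + 5(1−q) = 3q + 7(1−q), giving q = 2/7.
The value is 8·(2/7) + (5)·(5/7) = 41/7.

41/7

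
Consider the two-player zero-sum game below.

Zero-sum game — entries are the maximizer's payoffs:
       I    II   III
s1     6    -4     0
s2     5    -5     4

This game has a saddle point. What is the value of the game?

Row minima: -4, -5 → the maximizer's maximin is -4.
Column maxima: 6, -4, 4 → the minimizer's minimax is -4.
They coincide at (s1, II), so the value is -4.

-4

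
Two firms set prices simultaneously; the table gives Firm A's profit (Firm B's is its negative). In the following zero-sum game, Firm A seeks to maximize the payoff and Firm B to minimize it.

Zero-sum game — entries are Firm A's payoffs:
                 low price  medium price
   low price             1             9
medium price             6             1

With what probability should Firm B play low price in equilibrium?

8/13

Row minima are 1 and 1, so Firm A's maximin is 1; column maxima are 6 and 9, so Firm B's minimax is 6. These differ, so the equilibrium is in mixed strategies.
Let Firm B play low price with probability q. Firm A is indifferent when q + 9(1−q) = 6q + (1−q), giving q = 8/13.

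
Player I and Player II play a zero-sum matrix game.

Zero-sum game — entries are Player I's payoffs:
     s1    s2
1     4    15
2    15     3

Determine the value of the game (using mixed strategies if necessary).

Row minima are 4 and 3, so Player I's maximin is 4; column maxima are 15 and 15, so Player II's minimax is 15. These differ, so the equilibrium is in mixed strategies.
Let Player I play 1 with probability p. Player II is indifferent when 4p + 15(1−p) = 15p + 3(1−p), giving p = 12/23.
Let Player II play s1 with probability q. Player I is indifferent when 4q + 15(1−q) = 15q + 3(1−q), giving q = 12/23.
The value is 4·(12/23) + (15)·(11/23) = 213/23.

213/23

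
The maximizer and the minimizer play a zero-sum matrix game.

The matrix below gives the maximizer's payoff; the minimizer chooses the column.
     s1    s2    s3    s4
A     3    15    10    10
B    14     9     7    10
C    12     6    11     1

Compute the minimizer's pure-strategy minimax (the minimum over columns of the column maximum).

The worst case (largest entry) in each column is s1: 14, s2: 15, s3: 11, s4: 10.
The best (smallest) of these is 10.

10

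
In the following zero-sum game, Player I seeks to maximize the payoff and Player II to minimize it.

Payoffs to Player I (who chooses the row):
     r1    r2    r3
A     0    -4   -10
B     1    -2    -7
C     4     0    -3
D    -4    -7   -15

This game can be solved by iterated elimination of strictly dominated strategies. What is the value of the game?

Row A is strictly dominated by row B (1>0, -2>-4, -7>-10); eliminate A.
Row D is strictly dominated by row B (1>-4, -2>-7, -7>-15); eliminate D.
Row B is strictly dominated by row C (4>1, 0>-2, -3>-7); eliminate B.
Column r1 is strictly dominated by r2 for Player II (0<4); eliminate r1.
Column r2 is strictly dominated by r3 for Player II (-3<0); eliminate r2.
Only (C, r3) remains, with payoff -3.

-3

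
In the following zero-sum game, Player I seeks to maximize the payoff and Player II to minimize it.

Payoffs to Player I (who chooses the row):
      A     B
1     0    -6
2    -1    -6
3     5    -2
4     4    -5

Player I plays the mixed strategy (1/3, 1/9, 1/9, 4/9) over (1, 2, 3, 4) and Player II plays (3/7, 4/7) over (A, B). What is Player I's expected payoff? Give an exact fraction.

-124/63

Against (3/7, 4/7), each row's expected payoff is 1: -24/7; 2: -27/7; 3: 1; 4: -8/7.
Taking the (1/3, 1/9, 1/9, 4/9)-weighted average: (1/3)·(-24/7) + (1/9)·(-27/7) + (1/9)·(1) + (4/9)·(-8/7) = -124/63.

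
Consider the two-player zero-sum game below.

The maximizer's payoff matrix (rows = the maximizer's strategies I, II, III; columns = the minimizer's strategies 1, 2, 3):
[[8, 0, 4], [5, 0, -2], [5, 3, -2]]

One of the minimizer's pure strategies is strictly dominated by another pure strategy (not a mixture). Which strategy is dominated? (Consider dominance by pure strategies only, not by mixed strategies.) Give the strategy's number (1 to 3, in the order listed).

The minimizer prefers columns that give the maximizer less. Compare 1 with 2: 0 < 8, 0 < 5, 3 < 5.
So 2 strictly dominates 1 for the minimizer; 1 is strictly dominated.

1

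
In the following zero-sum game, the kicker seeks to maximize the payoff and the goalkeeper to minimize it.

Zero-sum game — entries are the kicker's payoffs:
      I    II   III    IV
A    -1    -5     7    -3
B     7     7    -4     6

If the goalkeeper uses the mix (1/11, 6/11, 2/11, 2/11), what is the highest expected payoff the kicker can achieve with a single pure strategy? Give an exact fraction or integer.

A: (-1)·(1/11) + (-5)·(6/11) + (7)·(2/11) + (-3)·(2/11) = -23/11.
B: (7)·(1/11) + (7)·(6/11) + (-4)·(2/11) + (6)·(2/11) = 53/11.
The best pure response is B with expected payoff 53/11.

53/11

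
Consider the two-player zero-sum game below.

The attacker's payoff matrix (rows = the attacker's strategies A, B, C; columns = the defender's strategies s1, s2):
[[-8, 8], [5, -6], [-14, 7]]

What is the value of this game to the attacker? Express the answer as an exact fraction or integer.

-8/27

Row C is strictly dominated by row A, so the attacker never plays it.
The remaining 2×2 game on (A, B) × (s1, s2) has no saddle point. Let the attacker play A with probability p; indifference gives −8p + 5(1−p) = 8p − 6(1−p), so p = 11/27.
Similarly the defender's optimal q on s1 is 14/27, and the value is -8·(14/27) + (8)·(13/27) = -8/27.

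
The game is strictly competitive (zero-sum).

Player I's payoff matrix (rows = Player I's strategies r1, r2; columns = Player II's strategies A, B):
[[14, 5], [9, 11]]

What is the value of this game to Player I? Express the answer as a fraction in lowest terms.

Row minima are 5 and 9, so Player I's maximin is 9; column maxima are 14 and 11, so Player II's minimax is 11. These differ, so the equilibrium is in mixed strategies.
Let Player I play r1 with probability p. Player II is indifferent when 14p + 9(1−p) = 5p + 11(1−p), giving p = 2/11.
Let Player II play A with probability q. Player I is indifferent when 14q + 5(1−q) = 9q + 11(1−q), giving q = 6/11.
The value is 14·(6/11) + (5)·(5/11) = 109/11.

109/11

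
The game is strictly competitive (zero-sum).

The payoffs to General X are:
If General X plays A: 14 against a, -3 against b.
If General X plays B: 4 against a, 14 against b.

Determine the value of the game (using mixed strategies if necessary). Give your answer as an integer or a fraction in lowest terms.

208/27

Row minima are -3 and 4, so General X's maximin is 4; column maxima are 14 and 14, so General Y's minimax is 14. These differ, so the equilibrium is in mixed strategies.
Let General X play A with probability p. General Y is indifferent when 14p + 4(1−p) = −3p + 14(1−p), giving p = 10/27.
Let General Y play a with probability q. General X is indifferent when 14q − 3(1−q) = 4q + 14(1−q), giving q = 17/27.
The value is 14·(17/27) + (-3)·(10/27) = 208/27.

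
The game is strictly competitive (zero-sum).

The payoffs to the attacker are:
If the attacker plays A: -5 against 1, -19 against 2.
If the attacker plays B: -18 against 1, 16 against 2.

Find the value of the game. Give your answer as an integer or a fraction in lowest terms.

Row minima are -19 and -18, so the attacker's maximin is -18; column maxima are -5 and 16, so the defender's minimax is -5. These differ, so the equilibrium is in mixed strategies.
Let the attacker play A with probability p. The defender is indifferent when −5p − 18(1−p) = −19p + 16(1−p), giving p = 17/24.
Let the defender play 1 with probability q. The attacker is indifferent when −5q − 19(1−q) = −18q + 16(1−q), giving q = 35/48.
The value is -5·(35/48) + (-19)·(13/48) = -211/24.

-211/24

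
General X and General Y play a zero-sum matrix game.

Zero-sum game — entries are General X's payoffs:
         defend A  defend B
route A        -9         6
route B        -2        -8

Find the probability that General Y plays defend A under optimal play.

Row minima are -9 and -8, so General X's maximin is -8; column maxima are -2 and 6, so General Y's minimax is -2. These differ, so the equilibrium is in mixed strategies.
Let General Y play defend A with probability q. General X is indifferent when −9q + 6(1−q) = −2q − 8(1−q), giving q = 2/3.

2/3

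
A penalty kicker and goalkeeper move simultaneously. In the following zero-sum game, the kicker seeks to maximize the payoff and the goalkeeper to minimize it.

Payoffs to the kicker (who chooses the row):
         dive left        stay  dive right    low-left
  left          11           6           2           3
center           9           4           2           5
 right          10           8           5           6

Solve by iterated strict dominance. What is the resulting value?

5

Row center is strictly dominated by row right (10>9, 8>4, 5>2, 6>5); eliminate center.
Column low-left is strictly dominated by dive right for the goalkeeper (2<3, 5<6); eliminate low-left.
Column stay is strictly dominated by dive right for the goalkeeper (2<6, 5<8); eliminate stay.
Column dive left is strictly dominated by dive right for the goalkeeper (2<11, 5<10); eliminate dive left.
Row left is strictly dominated by row right (5>2); eliminate left.
Only (right, dive right) remains, with payoff 5.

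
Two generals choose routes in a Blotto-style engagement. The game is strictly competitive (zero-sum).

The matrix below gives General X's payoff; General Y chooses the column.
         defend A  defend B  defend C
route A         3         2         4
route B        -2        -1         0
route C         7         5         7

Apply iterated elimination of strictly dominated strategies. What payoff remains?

Column defend C is strictly dominated by defend B for General Y (2<4, -1<0, 5<7); eliminate defend C.
Row route A is strictly dominated by row route C (7>3, 5>2); eliminate route A.
Row route B is strictly dominated by row route C (7>-2, 5>-1); eliminate route B.
Column defend A is strictly dominated by defend B for General Y (5<7); eliminate defend A.
Only (route C, defend B) remains, with payoff 5.

5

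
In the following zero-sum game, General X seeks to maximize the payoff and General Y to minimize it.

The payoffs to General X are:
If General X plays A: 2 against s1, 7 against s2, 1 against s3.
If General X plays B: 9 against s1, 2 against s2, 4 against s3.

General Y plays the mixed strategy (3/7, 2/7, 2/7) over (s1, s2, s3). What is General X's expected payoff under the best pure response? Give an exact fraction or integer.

A: (2)·(3/7) + (7)·(2/7) + (1)·(2/7) = 22/7.
B: (9)·(3/7) + (2)·(2/7) + (4)·(2/7) = 39/7.
The best pure response is B with expected payoff 39/7.

39/7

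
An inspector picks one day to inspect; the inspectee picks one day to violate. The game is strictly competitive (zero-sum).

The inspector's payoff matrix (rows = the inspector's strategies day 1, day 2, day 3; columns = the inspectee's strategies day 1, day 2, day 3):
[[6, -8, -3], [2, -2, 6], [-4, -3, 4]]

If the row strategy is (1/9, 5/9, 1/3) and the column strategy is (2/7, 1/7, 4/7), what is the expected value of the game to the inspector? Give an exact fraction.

Against (2/7, 1/7, 4/7), each row's expected payoff is day 1: -8/7; day 2: 26/7; day 3: 5/7.
Taking the (1/9, 5/9, 1/3)-weighted average: (1/9)·(-8/7) + (5/9)·(26/7) + (1/3)·(5/7) = 137/63.

137/63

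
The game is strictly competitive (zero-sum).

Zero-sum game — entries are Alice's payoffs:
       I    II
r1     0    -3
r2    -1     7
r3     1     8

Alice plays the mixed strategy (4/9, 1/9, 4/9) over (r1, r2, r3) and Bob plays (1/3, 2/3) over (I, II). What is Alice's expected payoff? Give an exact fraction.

19/9

Against (1/3, 2/3), each row's expected payoff is r1: -2; r2: 13/3; r3: 17/3.
Taking the (4/9, 1/9, 4/9)-weighted average: (4/9)·(-2) + (1/9)·(13/3) + (4/9)·(17/3) = 19/9.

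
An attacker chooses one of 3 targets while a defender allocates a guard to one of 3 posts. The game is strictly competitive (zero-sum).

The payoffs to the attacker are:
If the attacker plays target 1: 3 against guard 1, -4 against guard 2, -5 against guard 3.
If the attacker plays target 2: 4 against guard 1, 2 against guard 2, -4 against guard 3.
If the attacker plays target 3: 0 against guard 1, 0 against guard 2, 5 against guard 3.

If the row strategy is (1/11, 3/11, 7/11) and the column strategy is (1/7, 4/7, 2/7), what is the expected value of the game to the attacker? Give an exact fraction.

Against (1/7, 4/7, 2/7), each row's expected payoff is target 1: -23/7; target 2: 4/7; target 3: 10/7.
Taking the (1/11, 3/11, 7/11)-weighted average: (1/11)·(-23/7) + (3/11)·(4/7) + (7/11)·(10/7) = 59/77.

59/77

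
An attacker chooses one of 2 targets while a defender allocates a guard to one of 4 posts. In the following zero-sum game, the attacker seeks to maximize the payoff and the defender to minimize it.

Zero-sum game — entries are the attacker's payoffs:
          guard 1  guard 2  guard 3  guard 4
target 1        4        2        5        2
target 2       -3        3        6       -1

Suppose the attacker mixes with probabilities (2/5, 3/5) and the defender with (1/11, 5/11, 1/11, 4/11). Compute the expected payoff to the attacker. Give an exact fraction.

96/55

Against (1/11, 5/11, 1/11, 4/11), each row's expected payoff is target 1: 27/11; target 2: 14/11.
Taking the (2/5, 3/5)-weighted average: (2/5)·(27/11) + (3/5)·(14/11) = 96/55.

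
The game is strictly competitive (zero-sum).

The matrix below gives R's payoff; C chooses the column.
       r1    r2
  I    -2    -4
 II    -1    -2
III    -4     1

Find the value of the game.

-3/2

Row I is strictly dominated by row II, so R never plays it.
The remaining 2×2 game on (II, III) × (r1, r2) has no saddle point. Let R play II with probability p; indifference gives −p − 4(1−p) = −2p + (1−p), so p = 5/6.
Similarly C's optimal q on r1 is 1/2, and the value is -1·(1/2) + (-2)·(1/2) = -3/2.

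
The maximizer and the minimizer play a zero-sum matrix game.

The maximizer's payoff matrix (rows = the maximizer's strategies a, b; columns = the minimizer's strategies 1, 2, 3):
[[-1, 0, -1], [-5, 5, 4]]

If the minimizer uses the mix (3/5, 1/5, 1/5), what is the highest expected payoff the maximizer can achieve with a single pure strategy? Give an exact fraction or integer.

-4/5

a: (-1)·(3/5) + (0)·(1/5) + (-1)·(1/5) = -4/5.
b: (-5)·(3/5) + (5)·(1/5) + (4)·(1/5) = -6/5.
The best pure response is a with expected payoff -4/5.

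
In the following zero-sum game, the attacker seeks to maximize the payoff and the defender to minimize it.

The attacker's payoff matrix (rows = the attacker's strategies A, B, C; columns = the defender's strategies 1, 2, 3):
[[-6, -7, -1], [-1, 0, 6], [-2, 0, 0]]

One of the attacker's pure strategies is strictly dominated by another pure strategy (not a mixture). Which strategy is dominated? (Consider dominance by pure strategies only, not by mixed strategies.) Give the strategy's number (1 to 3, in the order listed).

1

Compare A with B: -1 > -6, 0 > -7, 6 > -1.
So B strictly dominates A for the attacker; A is strictly dominated.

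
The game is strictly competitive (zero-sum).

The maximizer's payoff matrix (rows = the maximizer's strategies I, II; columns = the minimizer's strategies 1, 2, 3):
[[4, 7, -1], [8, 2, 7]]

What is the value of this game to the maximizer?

51/13

Column 1 is strictly dominated by 3 for the minimizer (it gives the maximizer more in every row).
The remaining 2×2 game on (I, II) × (2, 3) has no saddle point. Let the maximizer play I with probability p; indifference gives 7p + 2(1−p) = −p + 7(1−p), so p = 5/13.
Similarly the minimizer's optimal q on 2 is 8/13, and the value is 7·(8/13) + (-1)·(5/13) = 51/13.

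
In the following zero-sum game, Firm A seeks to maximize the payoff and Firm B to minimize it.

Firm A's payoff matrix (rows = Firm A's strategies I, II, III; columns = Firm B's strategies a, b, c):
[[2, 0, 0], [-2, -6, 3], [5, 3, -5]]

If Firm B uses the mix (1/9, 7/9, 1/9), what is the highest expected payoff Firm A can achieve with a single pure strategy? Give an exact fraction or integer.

I: (2)·(1/9) + (0)·(7/9) + (0)·(1/9) = 2/9.
II: (-2)·(1/9) + (-6)·(7/9) + (3)·(1/9) = -41/9.
III: (5)·(1/9) + (3)·(7/9) + (-5)·(1/9) = 7/3.
The best pure response is III with expected payoff 7/3.

7/3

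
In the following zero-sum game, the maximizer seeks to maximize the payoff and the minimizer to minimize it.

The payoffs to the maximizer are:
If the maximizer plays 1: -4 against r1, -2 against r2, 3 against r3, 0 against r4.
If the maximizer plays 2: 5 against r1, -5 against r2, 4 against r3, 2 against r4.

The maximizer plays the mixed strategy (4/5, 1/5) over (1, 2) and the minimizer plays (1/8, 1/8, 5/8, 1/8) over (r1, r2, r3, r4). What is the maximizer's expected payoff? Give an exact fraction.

Against (1/8, 1/8, 5/8, 1/8), each row's expected payoff is 1: 9/8; 2: 11/4.
Taking the (4/5, 1/5)-weighted average: (4/5)·(9/8) + (1/5)·(11/4) = 29/20.

29/20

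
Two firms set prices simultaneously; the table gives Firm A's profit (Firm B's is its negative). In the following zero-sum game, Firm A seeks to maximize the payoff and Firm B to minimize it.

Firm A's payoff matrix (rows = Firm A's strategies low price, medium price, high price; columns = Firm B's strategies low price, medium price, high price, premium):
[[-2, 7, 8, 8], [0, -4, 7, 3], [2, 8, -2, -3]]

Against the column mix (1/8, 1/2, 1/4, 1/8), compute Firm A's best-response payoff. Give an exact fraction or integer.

low price: (-2)·(1/8) + (7)·(1/2) + (8)·(1/4) + (8)·(1/8) = 25/4.
medium price: (0)·(1/8) + (-4)·(1/2) + (7)·(1/4) + (3)·(1/8) = 1/8.
high price: (2)·(1/8) + (8)·(1/2) + (-2)·(1/4) + (-3)·(1/8) = 27/8.
The best pure response is low price with expected payoff 25/4.

25/4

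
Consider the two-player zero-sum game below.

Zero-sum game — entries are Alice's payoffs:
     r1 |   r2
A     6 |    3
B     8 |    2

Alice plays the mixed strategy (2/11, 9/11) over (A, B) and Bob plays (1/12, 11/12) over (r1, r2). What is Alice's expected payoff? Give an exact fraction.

Against (1/12, 11/12), each row's expected payoff is A: 13/4; B: 5/2.
Taking the (2/11, 9/11)-weighted average: (2/11)·(13/4) + (9/11)·(5/2) = 29/11.

29/11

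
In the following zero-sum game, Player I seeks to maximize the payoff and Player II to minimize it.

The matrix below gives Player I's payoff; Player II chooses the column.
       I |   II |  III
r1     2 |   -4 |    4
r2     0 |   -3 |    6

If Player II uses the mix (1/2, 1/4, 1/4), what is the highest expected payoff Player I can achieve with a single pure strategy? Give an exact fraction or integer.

1

r1: (2)·(1/2) + (-4)·(1/4) + (4)·(1/4) = 1.
r2: (0)·(1/2) + (-3)·(1/4) + (6)·(1/4) = 3/4.
The best pure response is r1 with expected payoff 1.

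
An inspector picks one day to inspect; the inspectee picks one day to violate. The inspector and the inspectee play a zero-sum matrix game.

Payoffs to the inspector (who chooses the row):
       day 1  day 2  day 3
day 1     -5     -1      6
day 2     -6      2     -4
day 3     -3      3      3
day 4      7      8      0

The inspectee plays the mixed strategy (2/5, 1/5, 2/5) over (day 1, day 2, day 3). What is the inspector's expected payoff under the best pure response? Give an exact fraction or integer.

22/5

day 1: (-5)·(2/5) + (-1)·(1/5) + (6)·(2/5) = 1/5.
day 2: (-6)·(2/5) + (2)·(1/5) + (-4)·(2/5) = -18/5.
day 3: (-3)·(2/5) + (3)·(1/5) + (3)·(2/5) = 3/5.
day 4: (7)·(2/5) + (8)·(1/5) + (0)·(2/5) = 22/5.
The best pure response is day 4 with expected payoff 22/5.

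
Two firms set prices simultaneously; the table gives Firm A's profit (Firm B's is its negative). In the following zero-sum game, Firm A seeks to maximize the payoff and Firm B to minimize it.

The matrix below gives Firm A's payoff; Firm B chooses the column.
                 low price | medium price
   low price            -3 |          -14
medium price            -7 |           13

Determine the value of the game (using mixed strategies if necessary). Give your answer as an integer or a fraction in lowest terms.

-137/31

Row minima are -14 and -7, so Firm A's maximin is -7; column maxima are -3 and 13, so Firm B's minimax is -3. These differ, so the equilibrium is in mixed strategies.
Let Firm A play low price with probability p. Firm B is indifferent when −3p − 7(1−p) = −14p + 13(1−p), giving p = 20/31.
Let Firm B play low price with probability q. Firm A is indifferent when −3q − 14(1−q) = −7q + 13(1−q), giving q = 27/31.
The value is -3·(27/31) + (-14)·(4/31) = -137/31.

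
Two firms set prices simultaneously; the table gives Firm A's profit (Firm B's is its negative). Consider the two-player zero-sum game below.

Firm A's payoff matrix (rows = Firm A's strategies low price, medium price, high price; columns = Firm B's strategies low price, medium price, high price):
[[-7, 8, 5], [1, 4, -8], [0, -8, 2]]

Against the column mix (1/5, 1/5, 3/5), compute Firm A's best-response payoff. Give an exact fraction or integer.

low price: (-7)·(1/5) + (8)·(1/5) + (5)·(3/5) = 16/5.
medium price: (1)·(1/5) + (4)·(1/5) + (-8)·(3/5) = -19/5.
high price: (0)·(1/5) + (-8)·(1/5) + (2)·(3/5) = -2/5.
The best pure response is low price with expected payoff 16/5.

16/5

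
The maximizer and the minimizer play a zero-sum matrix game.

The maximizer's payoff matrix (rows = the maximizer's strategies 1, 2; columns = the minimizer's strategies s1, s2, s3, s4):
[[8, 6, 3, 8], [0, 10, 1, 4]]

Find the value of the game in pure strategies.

3

Row minima: 3, 0 → the maximizer's maximin is 3.
Column maxima: 8, 10, 3, 8 → the minimizer's minimax is 3.
They coincide at (1, s3), so the value is 3.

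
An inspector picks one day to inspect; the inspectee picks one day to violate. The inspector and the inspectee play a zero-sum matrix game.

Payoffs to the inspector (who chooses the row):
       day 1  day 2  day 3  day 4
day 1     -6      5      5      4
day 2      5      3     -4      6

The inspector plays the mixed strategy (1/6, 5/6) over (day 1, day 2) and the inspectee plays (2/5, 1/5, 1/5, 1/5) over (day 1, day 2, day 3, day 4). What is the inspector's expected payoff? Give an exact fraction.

Against (2/5, 1/5, 1/5, 1/5), each row's expected payoff is day 1: 2/5; day 2: 3.
Taking the (1/6, 5/6)-weighted average: (1/6)·(2/5) + (5/6)·(3) = 77/30.

77/30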